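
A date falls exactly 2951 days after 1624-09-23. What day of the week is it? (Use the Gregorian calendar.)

Sep 23, 1624 is a Monday.
2951 mod 7 = 4, so 2951 days after a Monday is Monday + 4 = Friday.

Friday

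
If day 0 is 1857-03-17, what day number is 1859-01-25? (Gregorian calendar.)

Mar 17, 1857 → Mar 17, 1858: 365 days.
Mar 17, 1858 → Apr 17, 1858: 31 days (March has 31).
Apr 17, 1858 → May 17, 1858: 30 days (April has 30).
May 17, 1858 → Jun 17, 1858: 31 days (May has 31).
Jun 17, 1858 → Jul 17, 1858: 30 days (June has 30).
Jul 17, 1858 → Aug 17, 1858: 31 days (July has 31).
Aug 17, 1858 → Sep 17, 1858: 31 days (August has 31).
Sep 17, 1858 → Oct 17, 1858: 30 days (September has 30).
Oct 17, 1858 → Nov 17, 1858: 31 days (October has 31).
Nov 17, 1858 → Dec 17, 1858: 30 days (November has 30).
Dec 17, 1858 → Jan 17, 1859: 31 days (December has 31).
Jan 17, 1859 → Jan 25, 1859: 8 days.
Total: 679 days.

679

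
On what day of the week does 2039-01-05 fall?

January 1, 2039 is a Saturday.
Jan 1, 2039 → Jan 5, 2039: 4 days.
Total: 4 days.
4 mod 7 = 4, so Saturday + 4 = Wednesday.

Wednesday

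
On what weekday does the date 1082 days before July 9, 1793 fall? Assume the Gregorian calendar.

Jul 9, 1793 is a Tuesday.
1082 mod 7 = 4, so 1082 days before a Tuesday is Tuesday − 4 = Friday.

Friday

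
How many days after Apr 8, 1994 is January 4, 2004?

Apr 8, 1994 → Apr 8, 1995: 365 days.
Apr 8, 1995 → Apr 8, 1996: 366 days (Feb 29, 1996 is in that span).
Apr 8, 1996 → Apr 8, 1997: 365 days.
Apr 8, 1997 → Apr 8, 1998: 365 days.
Apr 8, 1998 → Apr 8, 1999: 365 days.
Apr 8, 1999 → Apr 8, 2000: 366 days (Feb 29, 2000 is in that span).
Apr 8, 2000 → Apr 8, 2001: 365 days.
Apr 8, 2001 → Apr 8, 2002: 365 days.
Apr 8, 2002 → Apr 8, 2003: 365 days.
Apr 8, 2003 → May 8, 2003: 30 days (April has 30).
May 8, 2003 → Jun 8, 2003: 31 days (May has 31).
Jun 8, 2003 → Jul 8, 2003: 30 days (June has 30).
Jul 8, 2003 → Aug 8, 2003: 31 days (July has 31).
Aug 8, 2003 → Sep 8, 2003: 31 days (August has 31).
Sep 8, 2003 → Oct 8, 2003: 30 days (September has 30).
Oct 8, 2003 → Nov 8, 2003: 31 days (October has 31).
Nov 8, 2003 → Dec 8, 2003: 30 days (November has 30).
Dec 8, 2003 → Jan 4, 2004: 27 days.
Total: 3558 days.

3558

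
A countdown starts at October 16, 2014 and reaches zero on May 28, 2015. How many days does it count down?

224

Oct 16, 2014 → Nov 16, 2014: 31 days (October has 31).
Nov 16, 2014 → Dec 16, 2014: 30 days (November has 30).
Dec 16, 2014 → Jan 16, 2015: 31 days (December has 31).
Jan 16, 2015 → Feb 16, 2015: 31 days (January has 31).
Feb 16, 2015 → Mar 16, 2015: 28 days (February has 28).
Mar 16, 2015 → Apr 16, 2015: 31 days (March has 31).
Apr 16, 2015 → May 16, 2015: 30 days (April has 30).
May 16, 2015 → May 28, 2015: 12 days.
Total: 224 days.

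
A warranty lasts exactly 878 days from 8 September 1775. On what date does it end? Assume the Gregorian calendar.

+366 (one year; includes Feb 29, 1776) → Sep 8, 1776 (512 left).
+365 (one year) → Sep 8, 1777 (147 left).
Sep has 30 days: +23 → Oct 1, 1777 (124 left).
Oct has 31 days: +31 → Nov 1, 1777 (93 left).
Nov has 30 days: +30 → Dec 1, 1777 (63 left).
Dec has 31 days: +31 → Jan 1, 1778 (32 left).
Jan has 31 days: +31 → Feb 1, 1778 (1 left).
+1 → Feb 2, 1778.

February 2, 1778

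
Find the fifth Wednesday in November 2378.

November 1, 2378 is a Wednesday.
The first Wednesday is therefore November 1 (same day).
The fifth Wednesday is 1 + 4×7 = November 29.

November 29, 2378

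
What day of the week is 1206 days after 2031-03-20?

Saturday

First find the weekday of Mar 20, 2031. Doomsday rule: the anchor day for the 2000s is Tuesday. For year 31: 31÷12 = 2 r 7, and 7÷4 = 1, so 2+7+1 = 10.
Tuesday + 10 ≡ Friday — that's 2031's doomsday.
In March the doomsday date is Mar 14.
Mar 20 is 6 days after Mar 14; 6 mod 7 = 6, so Friday + 6 = Thursday.
1206 mod 7 = 2, so 1206 days after a Thursday is Thursday + 2 = Saturday.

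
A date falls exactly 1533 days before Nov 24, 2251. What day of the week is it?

First find the weekday of Nov 24, 2251. Doomsday rule: the anchor day for the 2200s is Friday. For year 51: 51÷12 = 4 r 3, and 3÷4 = 0, so 4+3+0 = 7.
Friday + 7 ≡ Friday — that's 2251's doomsday.
In November the doomsday date is Nov 7.
Nov 24 is 17 days after Nov 7; 17 mod 7 = 3, so Friday + 3 = Monday.
1533 mod 7 = 0, so 1533 days before a Monday is Monday − 0 = Monday.

Monday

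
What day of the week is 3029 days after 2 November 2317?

First find the weekday of Nov 2, 2317. Doomsday rule: the anchor day for the 2300s is Wednesday. For year 17: 17÷12 = 1 r 5, and 5÷4 = 1, so 1+5+1 = 7.
Wednesday + 7 ≡ Wednesday — that's 2317's doomsday.
In November the doomsday date is Nov 7.
Nov 2 is 5 days before Nov 7; 5 mod 7 = 5, so Wednesday − 5 = Friday.
3029 mod 7 = 5, so 3029 days after a Friday is Friday + 5 = Wednesday.

Wednesday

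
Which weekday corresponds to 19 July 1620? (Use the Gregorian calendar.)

Sunday

Doomsday rule: the anchor day for the 1600s is Tuesday. For year 20: 20÷12 = 1 r 8, and 8÷4 = 2, so 1+8+2 = 11.
Tuesday + 11 ≡ Saturday — that's 1620's doomsday.
In July the doomsday date is Jul 11.
Jul 19 is 8 days after Jul 11; 8 mod 7 = 1, so Saturday + 1 = Sunday.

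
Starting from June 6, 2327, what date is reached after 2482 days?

+366 (one year; includes Feb 29, 2328) → Jun 6, 2328 (2116 left).
+365 (one year) → Jun 6, 2329 (1751 left).
+365 (one year) → Jun 6, 2330 (1386 left).
+365 (one year) → Jun 6, 2331 (1021 left).
+366 (one year; includes Feb 29, 2332) → Jun 6, 2332 (655 left).
+365 (one year) → Jun 6, 2333 (290 left).
Jun has 30 days: +25 → Jul 1, 2333 (265 left).
Jul has 31 days: +31 → Aug 1, 2333 (234 left).
Aug has 31 days: +31 → Sep 1, 2333 (203 left).
Sep has 30 days: +30 → Oct 1, 2333 (173 left).
Oct has 31 days: +31 → Nov 1, 2333 (142 left).
Nov has 30 days: +30 → Dec 1, 2333 (112 left).
Dec has 31 days: +31 → Jan 1, 2334 (81 left).
Jan has 31 days: +31 → Feb 1, 2334 (50 left).
Feb has 28 days: +28 → Mar 1, 2334 (22 left).
+22 → Mar 23, 2334.

March 23, 2334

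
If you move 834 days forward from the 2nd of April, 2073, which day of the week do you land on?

Monday

Apr 2, 2073 is a Sunday.
834 mod 7 = 1, so 834 days after a Sunday is Sunday + 1 = Monday.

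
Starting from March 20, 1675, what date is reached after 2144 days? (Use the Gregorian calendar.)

+366 (one year; includes Feb 29, 1676) → Mar 20, 1676 (1778 left).
+365 (one year) → Mar 20, 1677 (1413 left).
+365 (one year) → Mar 20, 1678 (1048 left).
+365 (one year) → Mar 20, 1679 (683 left).
+366 (one year; includes Feb 29, 1680) → Mar 20, 1680 (317 left).
Mar has 31 days: +12 → Apr 1, 1680 (305 left).
Apr has 30 days: +30 → May 1, 1680 (275 left).
May has 31 days: +31 → Jun 1, 1680 (244 left).
Jun has 30 days: +30 → Jul 1, 1680 (214 left).
Jul has 31 days: +31 → Aug 1, 1680 (183 left).
Aug has 31 days: +31 → Sep 1, 1680 (152 left).
Sep has 30 days: +30 → Oct 1, 1680 (122 left).
Oct has 31 days: +31 → Nov 1, 1680 (91 left).
Nov has 30 days: +30 → Dec 1, 1680 (61 left).
Dec has 31 days: +31 → Jan 1, 1681 (30 left).
+30 → Jan 31, 1681.

January 31, 1681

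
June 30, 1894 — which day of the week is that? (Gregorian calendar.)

Doomsday rule: the anchor day for the 1800s is Friday. For year 94: 94÷12 = 7 r 10, and 10÷4 = 2, so 7+10+2 = 19.
Friday + 19 ≡ Wednesday — that's 1894's doomsday.
In June the doomsday date is Jun 6.
Jun 30 is 24 days after Jun 6; 24 mod 7 = 3, so Wednesday + 3 = Saturday.

Saturday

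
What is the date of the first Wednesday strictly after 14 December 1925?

Dec 14, 1925 is a Monday.
From Monday to the next Wednesday is 2 days.
Dec 14, 1925 + 2 = Dec 16, 1925.

December 16, 1925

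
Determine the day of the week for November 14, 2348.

Doomsday rule: the anchor day for the 2300s is Wednesday. For year 48: 48÷12 = 4 r 0, and 0÷4 = 0, so 4+0+0 = 4.
Wednesday + 4 ≡ Sunday — that's 2348's doomsday.
In November the doomsday date is Nov 7.
Nov 14 is 7 days after Nov 7; 7 mod 7 = 0, so Sunday + 0 = Sunday.

Sunday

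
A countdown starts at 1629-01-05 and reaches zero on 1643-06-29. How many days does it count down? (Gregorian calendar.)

Jan 5, 1629 → Jan 5, 1630: 365 days.
Jan 5, 1630 → Jan 5, 1631: 365 days.
Jan 5, 1631 → Jan 5, 1632: 365 days.
Jan 5, 1632 → Jan 5, 1633: 366 days (Feb 29, 1632 is in that span).
Jan 5, 1633 → Jan 5, 1634: 365 days.
Jan 5, 1634 → Jan 5, 1635: 365 days.
Jan 5, 1635 → Jan 5, 1636: 365 days.
Jan 5, 1636 → Jan 5, 1637: 366 days (Feb 29, 1636 is in that span).
Jan 5, 1637 → Jan 5, 1638: 365 days.
Jan 5, 1638 → Jan 5, 1639: 365 days.
Jan 5, 1639 → Jan 5, 1640: 365 days.
Jan 5, 1640 → Jan 5, 1641: 366 days (Feb 29, 1640 is in that span).
Jan 5, 1641 → Jan 5, 1642: 365 days.
Jan 5, 1642 → Jan 5, 1643: 365 days.
Jan 5, 1643 → Feb 5, 1643: 31 days (January has 31).
Feb 5, 1643 → Mar 5, 1643: 28 days (February has 28).
Mar 5, 1643 → Apr 5, 1643: 31 days (March has 31).
Apr 5, 1643 → May 5, 1643: 30 days (April has 30).
May 5, 1643 → Jun 5, 1643: 31 days (May has 31).
Jun 5, 1643 → Jun 29, 1643: 24 days.
Total: 5288 days.

5288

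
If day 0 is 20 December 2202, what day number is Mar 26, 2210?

2653

Dec 20, 2202 → Dec 20, 2203: 365 days.
Dec 20, 2203 → Dec 20, 2204: 366 days (Feb 29, 2204 is in that span).
Dec 20, 2204 → Dec 20, 2205: 365 days.
Dec 20, 2205 → Dec 20, 2206: 365 days.
Dec 20, 2206 → Dec 20, 2207: 365 days.
Dec 20, 2207 → Dec 20, 2208: 366 days (Feb 29, 2208 is in that span).
Dec 20, 2208 → Dec 20, 2209: 365 days.
Dec 20, 2209 → Jan 20, 2210: 31 days (December has 31).
Jan 20, 2210 → Feb 20, 2210: 31 days (January has 31).
Feb 20, 2210 → Mar 20, 2210: 28 days (February has 28).
Mar 20, 2210 → Mar 26, 2210: 6 days.
Total: 2653 days.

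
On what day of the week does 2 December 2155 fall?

Tuesday

Doomsday rule: the anchor day for the 2100s is Sunday. For year 55: 55÷12 = 4 r 7, and 7÷4 = 1, so 4+7+1 = 12.
Sunday + 12 ≡ Friday — that's 2155's doomsday.
In December the doomsday date is Dec 12.
Dec 2 is 10 days before Dec 12; 10 mod 7 = 3, so Friday − 3 = Tuesday.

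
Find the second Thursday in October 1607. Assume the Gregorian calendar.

October 1, 1607 is a Monday.
The first Thursday is therefore October 4 (3 days later).
The second Thursday is 4 + 1×7 = October 11.

October 11, 1607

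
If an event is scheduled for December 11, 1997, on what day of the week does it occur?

January 1, 1997 is a Wednesday.
Jan 1, 1997 → Feb 1, 1997: 31 days (January has 31).
Feb 1, 1997 → Mar 1, 1997: 28 days (February has 28).
Mar 1, 1997 → Apr 1, 1997: 31 days (March has 31).
Apr 1, 1997 → May 1, 1997: 30 days (April has 30).
May 1, 1997 → Jun 1, 1997: 31 days (May has 31).
Jun 1, 1997 → Jul 1, 1997: 30 days (June has 30).
Jul 1, 1997 → Aug 1, 1997: 31 days (July has 31).
Aug 1, 1997 → Sep 1, 1997: 31 days (August has 31).
Sep 1, 1997 → Oct 1, 1997: 30 days (September has 30).
Oct 1, 1997 → Nov 1, 1997: 31 days (October has 31).
Nov 1, 1997 → Dec 1, 1997: 30 days (November has 30).
Dec 1, 1997 → Dec 11, 1997: 10 days.
Total: 344 days.
344 mod 7 = 1, so Wednesday + 1 = Thursday.

Thursday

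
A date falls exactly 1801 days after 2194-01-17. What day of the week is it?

Sunday

Jan 17, 2194 is a Friday.
1801 mod 7 = 2, so 1801 days after a Friday is Friday + 2 = Sunday.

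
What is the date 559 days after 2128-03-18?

+365 (one year) → Mar 18, 2129 (194 left).
Mar has 31 days: +14 → Apr 1, 2129 (180 left).
Apr has 30 days: +30 → May 1, 2129 (150 left).
May has 31 days: +31 → Jun 1, 2129 (119 left).
Jun has 30 days: +30 → Jul 1, 2129 (89 left).
Jul has 31 days: +31 → Aug 1, 2129 (58 left).
Aug has 31 days: +31 → Sep 1, 2129 (27 left).
+27 → Sep 28, 2129.

September 28, 2129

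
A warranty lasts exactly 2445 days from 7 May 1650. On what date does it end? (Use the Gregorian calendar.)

+365 (one year) → May 7, 1651 (2080 left).
+366 (one year; includes Feb 29, 1652) → May 7, 1652 (1714 left).
+365 (one year) → May 7, 1653 (1349 left).
+365 (one year) → May 7, 1654 (984 left).
+365 (one year) → May 7, 1655 (619 left).
+366 (one year; includes Feb 29, 1656) → May 7, 1656 (253 left).
May has 31 days: +25 → Jun 1, 1656 (228 left).
Jun has 30 days: +30 → Jul 1, 1656 (198 left).
Jul has 31 days: +31 → Aug 1, 1656 (167 left).
Aug has 31 days: +31 → Sep 1, 1656 (136 left).
Sep has 30 days: +30 → Oct 1, 1656 (106 left).
Oct has 31 days: +31 → Nov 1, 1656 (75 left).
Nov has 30 days: +30 → Dec 1, 1656 (45 left).
Dec has 31 days: +31 → Jan 1, 1657 (14 left).
+14 → Jan 15, 1657.

January 15, 1657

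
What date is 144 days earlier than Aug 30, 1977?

−30 → Jul 31, 1977 (end of Jul, 31 days; 114 left).
−31 → Jun 30, 1977 (end of Jun, 30 days; 83 left).
−30 → May 31, 1977 (end of May, 31 days; 53 left).
−31 → Apr 30, 1977 (end of Apr, 30 days; 22 left).
−22 → Apr 8, 1977.

April 8, 1977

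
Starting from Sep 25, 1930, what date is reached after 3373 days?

+365 (one year) → Sep 25, 1931 (3008 left).
+366 (one year; includes Feb 29, 1932) → Sep 25, 1932 (2642 left).
+365 (one year) → Sep 25, 1933 (2277 left).
+365 (one year) → Sep 25, 1934 (1912 left).
+365 (one year) → Sep 25, 1935 (1547 left).
+366 (one year; includes Feb 29, 1936) → Sep 25, 1936 (1181 left).
+365 (one year) → Sep 25, 1937 (816 left).
+365 (one year) → Sep 25, 1938 (451 left).
+365 (one year) → Sep 25, 1939 (86 left).
Sep has 30 days: +6 → Oct 1, 1939 (80 left).
Oct has 31 days: +31 → Nov 1, 1939 (49 left).
Nov has 30 days: +30 → Dec 1, 1939 (19 left).
+19 → Dec 20, 1939.

December 20, 1939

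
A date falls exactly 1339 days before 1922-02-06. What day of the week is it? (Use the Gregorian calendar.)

Feb 6, 1922 is a Monday.
1339 mod 7 = 2, so 1339 days before a Monday is Monday − 2 = Saturday.

Saturday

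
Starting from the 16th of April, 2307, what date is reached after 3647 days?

April 10, 2317

+366 (one year; includes Feb 29, 2308) → Apr 16, 2308 (3281 left).
+365 (one year) → Apr 16, 2309 (2916 left).
+365 (one year) → Apr 16, 2310 (2551 left).
+365 (one year) → Apr 16, 2311 (2186 left).
+366 (one year; includes Feb 29, 2312) → Apr 16, 2312 (1820 left).
+365 (one year) → Apr 16, 2313 (1455 left).
+365 (one year) → Apr 16, 2314 (1090 left).
+365 (one year) → Apr 16, 2315 (725 left).
+366 (one year; includes Feb 29, 2316) → Apr 16, 2316 (359 left).
Apr has 30 days: +15 → May 1, 2316 (344 left).
May has 31 days: +31 → Jun 1, 2316 (313 left).
Jun has 30 days: +30 → Jul 1, 2316 (283 left).
Jul has 31 days: +31 → Aug 1, 2316 (252 left).
Aug has 31 days: +31 → Sep 1, 2316 (221 left).
Sep has 30 days: +30 → Oct 1, 2316 (191 left).
Oct has 31 days: +31 → Nov 1, 2316 (160 left).
Nov has 30 days: +30 → Dec 1, 2316 (130 left).
Dec has 31 days: +31 → Jan 1, 2317 (99 left).
Jan has 31 days: +31 → Feb 1, 2317 (68 left).
Feb has 28 days: +28 → Mar 1, 2317 (40 left).
Mar has 31 days: +31 → Apr 1, 2317 (9 left).
+9 → Apr 10, 2317.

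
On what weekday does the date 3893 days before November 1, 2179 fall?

Sunday

First find the weekday of Nov 1, 2179. Doomsday rule: the anchor day for the 2100s is Sunday. For year 79: 79÷12 = 6 r 7, and 7÷4 = 1, so 6+7+1 = 14.
Sunday + 14 ≡ Sunday — that's 2179's doomsday.
In November the doomsday date is Nov 7.
Nov 1 is 6 days before Nov 7; 6 mod 7 = 6, so Sunday − 6 = Monday.
3893 mod 7 = 1, so 3893 days before a Monday is Monday − 1 = Sunday.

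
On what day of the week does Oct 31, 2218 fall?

Saturday

Doomsday rule: the anchor day for the 2200s is Friday. For year 18: 18÷12 = 1 r 6, and 6÷4 = 1, so 1+6+1 = 8.
Friday + 8 ≡ Saturday — that's 2218's doomsday.
In October the doomsday date is Oct 10.
Oct 31 is 21 days after Oct 10; 21 mod 7 = 0, so Saturday + 0 = Saturday.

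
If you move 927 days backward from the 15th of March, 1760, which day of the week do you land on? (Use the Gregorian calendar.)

First find the weekday of Mar 15, 1760. Doomsday rule: the anchor day for the 1700s is Sunday. For year 60: 60÷12 = 5 r 0, and 0÷4 = 0, so 5+0+0 = 5.
Sunday + 5 ≡ Friday — that's 1760's doomsday.
In March the doomsday date is Mar 14.
Mar 15 is 1 day after Mar 14; 1 mod 7 = 1, so Friday + 1 = Saturday.
927 mod 7 = 3, so 927 days before a Saturday is Saturday − 3 = Wednesday.

Wednesday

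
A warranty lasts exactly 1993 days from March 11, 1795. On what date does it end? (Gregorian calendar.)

August 25, 1800

+366 (one year; includes Feb 29, 1796) → Mar 11, 1796 (1627 left).
+365 (one year) → Mar 11, 1797 (1262 left).
+365 (one year) → Mar 11, 1798 (897 left).
+365 (one year) → Mar 11, 1799 (532 left).
+365 (one year) → Mar 11, 1800 (167 left).
Mar has 31 days: +21 → Apr 1, 1800 (146 left).
Apr has 30 days: +30 → May 1, 1800 (116 left).
May has 31 days: +31 → Jun 1, 1800 (85 left).
Jun has 30 days: +30 → Jul 1, 1800 (55 left).
Jul has 31 days: +31 → Aug 1, 1800 (24 left).
+24 → Aug 25, 1800.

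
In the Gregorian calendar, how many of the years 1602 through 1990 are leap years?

Multiples of 4 in [1602,1990]: 97.
Of those, multiples of 100: 3 (not leap unless ÷400).
Multiples of 400: 0.
Leap years = 97 − 3 + 0 = 94.

94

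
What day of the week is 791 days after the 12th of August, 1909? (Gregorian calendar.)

Thursday

First find the weekday of Aug 12, 1909. Doomsday rule: the anchor day for the 1900s is Wednesday. For year 09: 9÷12 = 0 r 9, and 9÷4 = 2, so 0+9+2 = 11.
Wednesday + 11 ≡ Sunday — that's 1909's doomsday.
In August the doomsday date is Aug 8.
Aug 12 is 4 days after Aug 8; 4 mod 7 = 4, so Sunday + 4 = Thursday.
791 mod 7 = 0, so 791 days after a Thursday is Thursday + 0 = Thursday.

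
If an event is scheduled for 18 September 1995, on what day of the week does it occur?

January 1, 1995 is a Sunday.
Jan 1, 1995 → Feb 1, 1995: 31 days (January has 31).
Feb 1, 1995 → Mar 1, 1995: 28 days (February has 28).
Mar 1, 1995 → Apr 1, 1995: 31 days (March has 31).
Apr 1, 1995 → May 1, 1995: 30 days (April has 30).
May 1, 1995 → Jun 1, 1995: 31 days (May has 31).
Jun 1, 1995 → Jul 1, 1995: 30 days (June has 30).
Jul 1, 1995 → Aug 1, 1995: 31 days (July has 31).
Aug 1, 1995 → Sep 1, 1995: 31 days (August has 31).
Sep 1, 1995 → Sep 18, 1995: 17 days.
Total: 260 days.
260 mod 7 = 1, so Sunday + 1 = Monday.

Monday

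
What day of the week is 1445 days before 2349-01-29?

First find the weekday of Jan 29, 2349. Doomsday rule: the anchor day for the 2300s is Wednesday. For year 49: 49÷12 = 4 r 1, and 1÷4 = 0, so 4+1+0 = 5.
Wednesday + 5 ≡ Monday — that's 2349's doomsday.
In January the doomsday date is Jan 3 (2349 is not a leap year).
Jan 29 is 26 days after Jan 3; 26 mod 7 = 5, so Monday + 5 = Saturday.
1445 mod 7 = 3, so 1445 days before a Saturday is Saturday − 3 = Wednesday.

Wednesday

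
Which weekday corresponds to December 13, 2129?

Doomsday rule: the anchor day for the 2100s is Sunday. For year 29: 29÷12 = 2 r 5, and 5÷4 = 1, so 2+5+1 = 8.
Sunday + 8 ≡ Monday — that's 2129's doomsday.
In December the doomsday date is Dec 12.
Dec 13 is 1 day after Dec 12; 1 mod 7 = 1, so Monday + 1 = Tuesday.

Tuesday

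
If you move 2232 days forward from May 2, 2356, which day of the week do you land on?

Tuesday

First find the weekday of May 2, 2356. Doomsday rule: the anchor day for the 2300s is Wednesday. For year 56: 56÷12 = 4 r 8, and 8÷4 = 2, so 4+8+2 = 14.
Wednesday + 14 ≡ Wednesday — that's 2356's doomsday.
In May the doomsday date is May 9.
May 2 is 7 days before May 9; 7 mod 7 = 0, so Wednesday − 0 = Wednesday.
2232 mod 7 = 6, so 2232 days after a Wednesday is Wednesday + 6 = Tuesday.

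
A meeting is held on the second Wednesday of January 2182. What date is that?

January 1, 2182 is a Tuesday.
The first Wednesday is therefore January 2 (1 days later).
The second Wednesday is 2 + 1×7 = January 9.

January 9, 2182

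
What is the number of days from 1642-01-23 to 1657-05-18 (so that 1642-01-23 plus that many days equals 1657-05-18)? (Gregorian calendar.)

5594

Jan 23, 1642 → Jan 23, 1643: 365 days.
Jan 23, 1643 → Jan 23, 1644: 365 days.
Jan 23, 1644 → Jan 23, 1645: 366 days (Feb 29, 1644 is in that span).
Jan 23, 1645 → Jan 23, 1646: 365 days.
Jan 23, 1646 → Jan 23, 1647: 365 days.
Jan 23, 1647 → Jan 23, 1648: 365 days.
Jan 23, 1648 → Jan 23, 1649: 366 days (Feb 29, 1648 is in that span).
Jan 23, 1649 → Jan 23, 1650: 365 days.
Jan 23, 1650 → Jan 23, 1651: 365 days.
Jan 23, 1651 → Jan 23, 1652: 365 days.
Jan 23, 1652 → Jan 23, 1653: 366 days (Feb 29, 1652 is in that span).
Jan 23, 1653 → Jan 23, 1654: 365 days.
Jan 23, 1654 → Jan 23, 1655: 365 days.
Jan 23, 1655 → Jan 23, 1656: 365 days.
Jan 23, 1656 → Jan 23, 1657: 366 days (Feb 29, 1656 is in that span).
Jan 23, 1657 → Feb 23, 1657: 31 days (January has 31).
Feb 23, 1657 → Mar 23, 1657: 28 days (February has 28).
Mar 23, 1657 → Apr 23, 1657: 31 days (March has 31).
Apr 23, 1657 → May 18, 1657: 25 days.
Total: 5594 days.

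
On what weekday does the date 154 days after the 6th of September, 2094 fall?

Monday

First find the weekday of Sep 6, 2094. Doomsday rule: the anchor day for the 2000s is Tuesday. For year 94: 94÷12 = 7 r 10, and 10÷4 = 2, so 7+10+2 = 19.
Tuesday + 19 ≡ Sunday — that's 2094's doomsday.
In September the doomsday date is Sep 5.
Sep 6 is 1 day after Sep 5; 1 mod 7 = 1, so Sunday + 1 = Monday.
154 mod 7 = 0, so 154 days after a Monday is Monday + 0 = Monday.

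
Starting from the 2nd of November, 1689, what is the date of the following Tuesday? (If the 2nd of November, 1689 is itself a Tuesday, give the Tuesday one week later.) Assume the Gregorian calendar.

Nov 2, 1689 is a Wednesday.
From Wednesday to the next Tuesday is 6 days.
Nov 2, 1689 + 6 = Nov 8, 1689.

November 8, 1689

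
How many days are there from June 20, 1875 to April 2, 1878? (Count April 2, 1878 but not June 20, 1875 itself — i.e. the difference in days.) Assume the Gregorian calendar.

1017

Jun 20, 1875 → Jun 20, 1876: 366 days (Feb 29, 1876 is in that span).
Jun 20, 1876 → Jun 20, 1877: 365 days.
Jun 20, 1877 → Jul 20, 1877: 30 days (June has 30).
Jul 20, 1877 → Aug 20, 1877: 31 days (July has 31).
Aug 20, 1877 → Sep 20, 1877: 31 days (August has 31).
Sep 20, 1877 → Oct 20, 1877: 30 days (September has 30).
Oct 20, 1877 → Nov 20, 1877: 31 days (October has 31).
Nov 20, 1877 → Dec 20, 1877: 30 days (November has 30).
Dec 20, 1877 → Jan 20, 1878: 31 days (December has 31).
Jan 20, 1878 → Feb 20, 1878: 31 days (January has 31).
Feb 20, 1878 → Mar 20, 1878: 28 days (February has 28).
Mar 20, 1878 → Apr 2, 1878: 13 days.
Total: 1017 days.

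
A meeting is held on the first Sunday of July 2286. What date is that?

July 4, 2286

July 1, 2286 is a Thursday.
The first Sunday is therefore July 4 (3 days later).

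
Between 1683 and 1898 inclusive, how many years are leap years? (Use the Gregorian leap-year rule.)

52

Multiples of 4 in [1683,1898]: 54.
Of those, multiples of 100: 2 (not leap unless ÷400).
Multiples of 400: 0.
Leap years = 54 − 2 + 0 = 52.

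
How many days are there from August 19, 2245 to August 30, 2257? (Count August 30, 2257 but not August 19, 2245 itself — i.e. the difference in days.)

4394

Aug 19, 2245 → Aug 19, 2246: 365 days.
Aug 19, 2246 → Aug 19, 2247: 365 days.
Aug 19, 2247 → Aug 19, 2248: 366 days (Feb 29, 2248 is in that span).
Aug 19, 2248 → Aug 19, 2249: 365 days.
Aug 19, 2249 → Aug 19, 2250: 365 days.
Aug 19, 2250 → Aug 19, 2251: 365 days.
Aug 19, 2251 → Aug 19, 2252: 366 days (Feb 29, 2252 is in that span).
Aug 19, 2252 → Aug 19, 2253: 365 days.
Aug 19, 2253 → Aug 19, 2254: 365 days.
Aug 19, 2254 → Aug 19, 2255: 365 days.
Aug 19, 2255 → Aug 19, 2256: 366 days (Feb 29, 2256 is in that span).
Aug 19, 2256 → Sep 19, 2256: 31 days (August has 31).
Sep 19, 2256 → Oct 19, 2256: 30 days (September has 30).
Oct 19, 2256 → Nov 19, 2256: 31 days (October has 31).
Nov 19, 2256 → Dec 19, 2256: 30 days (November has 30).
Dec 19, 2256 → Jan 19, 2257: 31 days (December has 31).
Jan 19, 2257 → Feb 19, 2257: 31 days (January has 31).
Feb 19, 2257 → Mar 19, 2257: 28 days (February has 28).
Mar 19, 2257 → Apr 19, 2257: 31 days (March has 31).
Apr 19, 2257 → May 19, 2257: 30 days (April has 30).
May 19, 2257 → Jun 19, 2257: 31 days (May has 31).
Jun 19, 2257 → Jul 19, 2257: 30 days (June has 30).
Jul 19, 2257 → Aug 19, 2257: 31 days (July has 31).
Aug 19, 2257 → Aug 30, 2257: 11 days.
Total: 4394 days.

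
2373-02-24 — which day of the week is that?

Saturday

Doomsday rule: the anchor day for the 2300s is Wednesday. For year 73: 73÷12 = 6 r 1, and 1÷4 = 0, so 6+1+0 = 7.
Wednesday + 7 ≡ Wednesday — that's 2373's doomsday.
In February the doomsday date is Feb 28 (2373 is not a leap year).
Feb 24 is 4 days before Feb 28; 4 mod 7 = 4, so Wednesday − 4 = Saturday.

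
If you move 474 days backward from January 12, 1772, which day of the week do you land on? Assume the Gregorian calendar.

First find the weekday of Jan 12, 1772. Doomsday rule: the anchor day for the 1700s is Sunday. For year 72: 72÷12 = 6 r 0, and 0÷4 = 0, so 6+0+0 = 6.
Sunday + 6 ≡ Saturday — that's 1772's doomsday.
In January the doomsday date is Jan 4 (1772 is a leap year (divisible by 4)).
Jan 12 is 8 days after Jan 4; 8 mod 7 = 1, so Saturday + 1 = Sunday.
474 mod 7 = 5, so 474 days before a Sunday is Sunday − 5 = Tuesday.

Tuesday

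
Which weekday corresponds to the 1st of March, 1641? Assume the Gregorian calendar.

Friday

Doomsday rule: the anchor day for the 1600s is Tuesday. For year 41: 41÷12 = 3 r 5, and 5÷4 = 1, so 3+5+1 = 9.
Tuesday + 9 ≡ Thursday — that's 1641's doomsday.
In March the doomsday date is Mar 14.
Mar 1 is 13 days before Mar 14; 13 mod 7 = 6, so Thursday − 6 = Friday.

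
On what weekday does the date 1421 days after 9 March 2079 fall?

Thursday

Mar 9, 2079 is a Thursday.
1421 mod 7 = 0, so 1421 days after a Thursday is Thursday + 0 = Thursday.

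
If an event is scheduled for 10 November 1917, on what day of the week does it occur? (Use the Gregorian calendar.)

Saturday

Doomsday rule: the anchor day for the 1900s is Wednesday. For year 17: 17÷12 = 1 r 5, and 5÷4 = 1, so 1+5+1 = 7.
Wednesday + 7 ≡ Wednesday — that's 1917's doomsday.
In November the doomsday date is Nov 7.
Nov 10 is 3 days after Nov 7; 3 mod 7 = 3, so Wednesday + 3 = Saturday.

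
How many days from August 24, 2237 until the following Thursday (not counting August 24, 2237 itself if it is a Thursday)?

Aug 24, 2237 is a Thursday.
From Thursday to the next Thursday is 7 days.

7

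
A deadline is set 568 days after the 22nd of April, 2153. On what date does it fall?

November 11, 2154

+365 (one year) → Apr 22, 2154 (203 left).
Apr has 30 days: +9 → May 1, 2154 (194 left).
May has 31 days: +31 → Jun 1, 2154 (163 left).
Jun has 30 days: +30 → Jul 1, 2154 (133 left).
Jul has 31 days: +31 → Aug 1, 2154 (102 left).
Aug has 31 days: +31 → Sep 1, 2154 (71 left).
Sep has 30 days: +30 → Oct 1, 2154 (41 left).
Oct has 31 days: +31 → Nov 1, 2154 (10 left).
+10 → Nov 11, 2154.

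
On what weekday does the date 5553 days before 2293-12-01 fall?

Dec 1, 2293 is a Friday.
5553 mod 7 = 2, so 5553 days before a Friday is Friday − 2 = Wednesday.

Wednesday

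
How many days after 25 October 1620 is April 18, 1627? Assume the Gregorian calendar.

2366

Oct 25, 1620 → Oct 25, 1621: 365 days.
Oct 25, 1621 → Oct 25, 1622: 365 days.
Oct 25, 1622 → Oct 25, 1623: 365 days.
Oct 25, 1623 → Oct 25, 1624: 366 days (Feb 29, 1624 is in that span).
Oct 25, 1624 → Oct 25, 1625: 365 days.
Oct 25, 1625 → Oct 25, 1626: 365 days.
Oct 25, 1626 → Nov 25, 1626: 31 days (October has 31).
Nov 25, 1626 → Dec 25, 1626: 30 days (November has 30).
Dec 25, 1626 → Jan 25, 1627: 31 days (December has 31).
Jan 25, 1627 → Feb 25, 1627: 31 days (January has 31).
Feb 25, 1627 → Mar 25, 1627: 28 days (February has 28).
Mar 25, 1627 → Apr 18, 1627: 24 days.
Total: 2366 days.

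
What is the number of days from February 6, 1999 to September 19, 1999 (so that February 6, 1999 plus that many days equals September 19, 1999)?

225

Feb 6, 1999 → Mar 6, 1999: 28 days (February has 28).
Mar 6, 1999 → Apr 6, 1999: 31 days (March has 31).
Apr 6, 1999 → May 6, 1999: 30 days (April has 30).
May 6, 1999 → Jun 6, 1999: 31 days (May has 31).
Jun 6, 1999 → Jul 6, 1999: 30 days (June has 30).
Jul 6, 1999 → Aug 6, 1999: 31 days (July has 31).
Aug 6, 1999 → Sep 6, 1999: 31 days (August has 31).
Sep 6, 1999 → Sep 19, 1999: 13 days.
Total: 225 days.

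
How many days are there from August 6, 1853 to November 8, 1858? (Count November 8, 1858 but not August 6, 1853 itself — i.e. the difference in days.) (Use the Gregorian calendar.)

1920

Aug 6, 1853 → Aug 6, 1854: 365 days.
Aug 6, 1854 → Aug 6, 1855: 365 days.
Aug 6, 1855 → Aug 6, 1856: 366 days (Feb 29, 1856 is in that span).
Aug 6, 1856 → Aug 6, 1857: 365 days.
Aug 6, 1857 → Aug 6, 1858: 365 days.
Aug 6, 1858 → Sep 6, 1858: 31 days (August has 31).
Sep 6, 1858 → Oct 6, 1858: 30 days (September has 30).
Oct 6, 1858 → Nov 6, 1858: 31 days (October has 31).
Nov 6, 1858 → Nov 8, 1858: 2 days.
Total: 1920 days.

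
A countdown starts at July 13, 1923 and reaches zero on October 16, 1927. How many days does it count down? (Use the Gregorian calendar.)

Jul 13, 1923 → Jul 13, 1924: 366 days (Feb 29, 1924 is in that span).
Jul 13, 1924 → Jul 13, 1925: 365 days.
Jul 13, 1925 → Jul 13, 1926: 365 days.
Jul 13, 1926 → Jul 13, 1927: 365 days.
Jul 13, 1927 → Aug 13, 1927: 31 days (July has 31).
Aug 13, 1927 → Sep 13, 1927: 31 days (August has 31).
Sep 13, 1927 → Oct 13, 1927: 30 days (September has 30).
Oct 13, 1927 → Oct 16, 1927: 3 days.
Total: 1556 days.

1556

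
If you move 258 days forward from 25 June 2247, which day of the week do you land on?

Thursday

First find the weekday of Jun 25, 2247. Doomsday rule: the anchor day for the 2200s is Friday. For year 47: 47÷12 = 3 r 11, and 11÷4 = 2, so 3+11+2 = 16.
Friday + 16 ≡ Sunday — that's 2247's doomsday.
In June the doomsday date is Jun 6.
Jun 25 is 19 days after Jun 6; 19 mod 7 = 5, so Sunday + 5 = Friday.
258 mod 7 = 6, so 258 days after a Friday is Friday + 6 = Thursday.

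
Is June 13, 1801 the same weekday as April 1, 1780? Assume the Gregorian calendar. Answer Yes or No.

From Apr 1, 1780 to Jun 13, 1801 is 7742 days.
7742 mod 7 = 0, so they are the same weekday.
(Apr 1, 1780 is a Saturday; Jun 13, 1801 is a Saturday.)

Yes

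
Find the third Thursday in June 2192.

June 21, 2192

June 1, 2192 is a Friday.
The first Thursday is therefore June 7 (6 days later).
The third Thursday is 7 + 2×7 = June 21.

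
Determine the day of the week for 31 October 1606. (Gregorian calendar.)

Doomsday rule: the anchor day for the 1600s is Tuesday. For year 06: 6÷12 = 0 r 6, and 6÷4 = 1, so 0+6+1 = 7.
Tuesday + 7 ≡ Tuesday — that's 1606's doomsday.
In October the doomsday date is Oct 10.
Oct 31 is 21 days after Oct 10; 21 mod 7 = 0, so Tuesday + 0 = Tuesday.

Tuesday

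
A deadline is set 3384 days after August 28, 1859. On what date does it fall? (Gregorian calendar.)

+366 (one year; includes Feb 29, 1860) → Aug 28, 1860 (3018 left).
+365 (one year) → Aug 28, 1861 (2653 left).
+365 (one year) → Aug 28, 1862 (2288 left).
+365 (one year) → Aug 28, 1863 (1923 left).
+366 (one year; includes Feb 29, 1864) → Aug 28, 1864 (1557 left).
+365 (one year) → Aug 28, 1865 (1192 left).
+365 (one year) → Aug 28, 1866 (827 left).
+365 (one year) → Aug 28, 1867 (462 left).
+366 (one year; includes Feb 29, 1868) → Aug 28, 1868 (96 left).
Aug has 31 days: +4 → Sep 1, 1868 (92 left).
Sep has 30 days: +30 → Oct 1, 1868 (62 left).
Oct has 31 days: +31 → Nov 1, 1868 (31 left).
Nov has 30 days: +30 → Dec 1, 1868 (1 left).
+1 → Dec 2, 1868.

December 2, 1868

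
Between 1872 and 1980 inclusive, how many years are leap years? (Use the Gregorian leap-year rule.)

Multiples of 4 in [1872,1980]: 28.
Of those, multiples of 100: 1 (not leap unless ÷400).
Multiples of 400: 0.
Leap years = 28 − 1 + 0 = 27.

27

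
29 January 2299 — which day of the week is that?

Doomsday rule: the anchor day for the 2200s is Friday. For year 99: 99÷12 = 8 r 3, and 3÷4 = 0, so 8+3+0 = 11.
Friday + 11 ≡ Tuesday — that's 2299's doomsday.
In January the doomsday date is Jan 3 (2299 is not a leap year).
Jan 29 is 26 days after Jan 3; 26 mod 7 = 5, so Tuesday + 5 = Sunday.

Sunday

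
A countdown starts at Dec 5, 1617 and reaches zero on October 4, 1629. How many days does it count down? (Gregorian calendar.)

4321

Dec 5, 1617 → Dec 5, 1618: 365 days.
Dec 5, 1618 → Dec 5, 1619: 365 days.
Dec 5, 1619 → Dec 5, 1620: 366 days (Feb 29, 1620 is in that span).
Dec 5, 1620 → Dec 5, 1621: 365 days.
Dec 5, 1621 → Dec 5, 1622: 365 days.
Dec 5, 1622 → Dec 5, 1623: 365 days.
Dec 5, 1623 → Dec 5, 1624: 366 days (Feb 29, 1624 is in that span).
Dec 5, 1624 → Dec 5, 1625: 365 days.
Dec 5, 1625 → Dec 5, 1626: 365 days.
Dec 5, 1626 → Dec 5, 1627: 365 days.
Dec 5, 1627 → Dec 5, 1628: 366 days (Feb 29, 1628 is in that span).
Dec 5, 1628 → Jan 5, 1629: 31 days (December has 31).
Jan 5, 1629 → Feb 5, 1629: 31 days (January has 31).
Feb 5, 1629 → Mar 5, 1629: 28 days (February has 28).
Mar 5, 1629 → Apr 5, 1629: 31 days (March has 31).
Apr 5, 1629 → May 5, 1629: 30 days (April has 30).
May 5, 1629 → Jun 5, 1629: 31 days (May has 31).
Jun 5, 1629 → Jul 5, 1629: 30 days (June has 30).
Jul 5, 1629 → Aug 5, 1629: 31 days (July has 31).
Aug 5, 1629 → Sep 5, 1629: 31 days (August has 31).
Sep 5, 1629 → Oct 4, 1629: 29 days.
Total: 4321 days.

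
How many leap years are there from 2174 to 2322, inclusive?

35

Multiples of 4 in [2174,2322]: 37.
Of those, multiples of 100: 2 (not leap unless ÷400).
Multiples of 400: 0.
Leap years = 37 − 2 + 0 = 35.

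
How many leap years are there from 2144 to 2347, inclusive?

Multiples of 4 in [2144,2347]: 51.
Of those, multiples of 100: 2 (not leap unless ÷400).
Multiples of 400: 0.
Leap years = 51 − 2 + 0 = 49.

49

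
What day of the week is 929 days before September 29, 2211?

Sep 29, 2211 is a Sunday.
929 mod 7 = 5, so 929 days before a Sunday is Sunday − 5 = Tuesday.

Tuesday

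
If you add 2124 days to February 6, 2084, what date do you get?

+366 (one year; includes Feb 29, 2084) → Feb 6, 2085 (1758 left).
+365 (one year) → Feb 6, 2086 (1393 left).
+365 (one year) → Feb 6, 2087 (1028 left).
+365 (one year) → Feb 6, 2088 (663 left).
+366 (one year; includes Feb 29, 2088) → Feb 6, 2089 (297 left).
Feb has 28 days: +23 → Mar 1, 2089 (274 left).
Mar has 31 days: +31 → Apr 1, 2089 (243 left).
Apr has 30 days: +30 → May 1, 2089 (213 left).
May has 31 days: +31 → Jun 1, 2089 (182 left).
Jun has 30 days: +30 → Jul 1, 2089 (152 left).
Jul has 31 days: +31 → Aug 1, 2089 (121 left).
Aug has 31 days: +31 → Sep 1, 2089 (90 left).
Sep has 30 days: +30 → Oct 1, 2089 (60 left).
Oct has 31 days: +31 → Nov 1, 2089 (29 left).
+29 → Nov 30, 2089.

November 30, 2089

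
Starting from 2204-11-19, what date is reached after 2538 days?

November 1, 2211

+365 (one year) → Nov 19, 2205 (2173 left).
+365 (one year) → Nov 19, 2206 (1808 left).
+365 (one year) → Nov 19, 2207 (1443 left).
+366 (one year; includes Feb 29, 2208) → Nov 19, 2208 (1077 left).
+365 (one year) → Nov 19, 2209 (712 left).
+365 (one year) → Nov 19, 2210 (347 left).
Nov has 30 days: +12 → Dec 1, 2210 (335 left).
Dec has 31 days: +31 → Jan 1, 2211 (304 left).
Jan has 31 days: +31 → Feb 1, 2211 (273 left).
Feb has 28 days: +28 → Mar 1, 2211 (245 left).
Mar has 31 days: +31 → Apr 1, 2211 (214 left).
Apr has 30 days: +30 → May 1, 2211 (184 left).
May has 31 days: +31 → Jun 1, 2211 (153 left).
Jun has 30 days: +30 → Jul 1, 2211 (123 left).
Jul has 31 days: +31 → Aug 1, 2211 (92 left).
Aug has 31 days: +31 → Sep 1, 2211 (61 left).
Sep has 30 days: +30 → Oct 1, 2211 (31 left).
Oct has 31 days: +31 → Nov 1, 2211 (0 left).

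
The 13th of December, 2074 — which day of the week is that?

Doomsday rule: the anchor day for the 2000s is Tuesday. For year 74: 74÷12 = 6 r 2, and 2÷4 = 0, so 6+2+0 = 8.
Tuesday + 8 ≡ Wednesday — that's 2074's doomsday.
In December the doomsday date is Dec 12.
Dec 13 is 1 day after Dec 12; 1 mod 7 = 1, so Wednesday + 1 = Thursday.

Thursday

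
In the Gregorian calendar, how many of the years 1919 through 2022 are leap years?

26

Multiples of 4 in [1919,2022]: 26.
Of those, multiples of 100: 1 (not leap unless ÷400).
Multiples of 400: 1.
Leap years = 26 − 1 + 1 = 26.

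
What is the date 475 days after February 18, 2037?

June 8, 2038

+365 (one year) → Feb 18, 2038 (110 left).
Feb has 28 days: +11 → Mar 1, 2038 (99 left).
Mar has 31 days: +31 → Apr 1, 2038 (68 left).
Apr has 30 days: +30 → May 1, 2038 (38 left).
May has 31 days: +31 → Jun 1, 2038 (7 left).
+7 → Jun 8, 2038.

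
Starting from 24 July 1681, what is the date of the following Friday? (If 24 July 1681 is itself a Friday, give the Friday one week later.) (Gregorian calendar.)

Jul 24, 1681 is a Thursday.
From Thursday to the next Friday is 1 day.
Jul 24, 1681 + 1 = Jul 25, 1681.

July 25, 1681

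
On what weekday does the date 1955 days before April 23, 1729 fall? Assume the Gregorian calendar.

Thursday

Apr 23, 1729 is a Saturday.
1955 mod 7 = 2, so 1955 days before a Saturday is Saturday − 2 = Thursday.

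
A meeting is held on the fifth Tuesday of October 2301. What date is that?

October 29, 2301

October 1, 2301 is a Tuesday.
The first Tuesday is therefore October 1 (same day).
The fifth Tuesday is 1 + 4×7 = October 29.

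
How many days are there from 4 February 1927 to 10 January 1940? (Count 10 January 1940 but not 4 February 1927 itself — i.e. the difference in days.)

4723

Feb 4, 1927 → Feb 4, 1928: 365 days.
Feb 4, 1928 → Feb 4, 1929: 366 days (Feb 29, 1928 is in that span).
Feb 4, 1929 → Feb 4, 1930: 365 days.
Feb 4, 1930 → Feb 4, 1931: 365 days.
Feb 4, 1931 → Feb 4, 1932: 365 days.
Feb 4, 1932 → Feb 4, 1933: 366 days (Feb 29, 1932 is in that span).
Feb 4, 1933 → Feb 4, 1934: 365 days.
Feb 4, 1934 → Feb 4, 1935: 365 days.
Feb 4, 1935 → Feb 4, 1936: 365 days.
Feb 4, 1936 → Feb 4, 1937: 366 days (Feb 29, 1936 is in that span).
Feb 4, 1937 → Feb 4, 1938: 365 days.
Feb 4, 1938 → Feb 4, 1939: 365 days.
Feb 4, 1939 → Mar 4, 1939: 28 days (February has 28).
Mar 4, 1939 → Apr 4, 1939: 31 days (March has 31).
Apr 4, 1939 → May 4, 1939: 30 days (April has 30).
May 4, 1939 → Jun 4, 1939: 31 days (May has 31).
Jun 4, 1939 → Jul 4, 1939: 30 days (June has 30).
Jul 4, 1939 → Aug 4, 1939: 31 days (July has 31).
Aug 4, 1939 → Sep 4, 1939: 31 days (August has 31).
Sep 4, 1939 → Oct 4, 1939: 30 days (September has 30).
Oct 4, 1939 → Nov 4, 1939: 31 days (October has 31).
Nov 4, 1939 → Dec 4, 1939: 30 days (November has 30).
Dec 4, 1939 → Jan 4, 1940: 31 days (December has 31).
Jan 4, 1940 → Jan 10, 1940: 6 days.
Total: 4723 days.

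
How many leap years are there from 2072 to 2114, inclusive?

Multiples of 4 in [2072,2114]: 11.
Of those, multiples of 100: 1 (not leap unless ÷400).
Multiples of 400: 0.
Leap years = 11 − 1 + 0 = 10.

10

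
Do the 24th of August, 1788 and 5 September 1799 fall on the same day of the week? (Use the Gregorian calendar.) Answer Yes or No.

No

From Aug 24, 1788 to Sep 5, 1799 is 4029 days.
4029 mod 7 = 4, so they are different weekdays.
(Aug 24, 1788 is a Sunday; Sep 5, 1799 is a Thursday.)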